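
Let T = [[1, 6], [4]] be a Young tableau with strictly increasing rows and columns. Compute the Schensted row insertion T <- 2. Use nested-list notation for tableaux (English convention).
In row 1, 2 replaces 6 (the leftmost entry greater than 2); 6 is bumped to row 2. 6 is appended to row 2. The new tableau is [[1, 2], [4, 6]].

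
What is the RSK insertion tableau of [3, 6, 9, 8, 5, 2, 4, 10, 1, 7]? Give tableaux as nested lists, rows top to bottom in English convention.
P = [[1, 4, 7, 10], [2, 5, 8], [3], [6], [9]]

Insert 3: appended to row 1. P = [[3]].
Insert 6: appended to row 1. P = [[3, 6]].
Insert 9: appended to row 1. P = [[3, 6, 9]].
Insert 8: 8 bumps 9 from row 1; 9 starts row 2. P = [[3, 6, 8], [9]].
Insert 5: 5 bumps 6 from row 1; 6 bumps 9 from row 2; 9 starts row 3. P = [[3, 5, 8], [6], [9]].
Insert 2: 2 bumps 3 from row 1; 3 bumps 6 from row 2; 6 bumps 9 from row 3; 9 starts row 4. P = [[2, 5, 8], [3], [6], [9]].
Insert 4: 4 bumps 5 from row 1; 5 appends to row 2. P = [[2, 4, 8], [3, 5], [6], [9]].
Insert 10: appended to row 1. P = [[2, 4, 8, 10], [3, 5], [6], [9]].
Insert 1: 1 bumps 2 from row 1; 2 bumps 3 from row 2; 3 bumps 6 from row 3; 6 bumps 9 from row 4; 9 starts row 5. P = [[1, 4, 8, 10], [2, 5], [3], [6], [9]].
Insert 7: 7 bumps 8 from row 1; 8 appends to row 2. P = [[1, 4, 7, 10], [2, 5, 8], [3], [6], [9]].

So P = [[1, 4, 7, 10], [2, 5, 8], [3], [6], [9]].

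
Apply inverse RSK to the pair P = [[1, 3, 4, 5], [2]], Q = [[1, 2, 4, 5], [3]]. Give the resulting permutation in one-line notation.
2 3 1 4 5

Reverse RSK: for i = n, n-1, ..., 1, locate i in Q, remove the corresponding corner cell from P, and reverse-bump its entry up through P; the value ejected from row 1 is w(i).

So w = 2 3 1 4 5.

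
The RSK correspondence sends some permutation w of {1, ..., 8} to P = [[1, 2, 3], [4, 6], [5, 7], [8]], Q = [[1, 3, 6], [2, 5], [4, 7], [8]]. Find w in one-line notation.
Reverse the RSK construction: for i from n down to 1, find the cell of Q containing i, remove the entry at that cell from P, and reverse-bump it up through P; the value ejected from row 1 is w(i).

Step i=8: Q has 8 at row 4, column 1; remove 8 from row 4 of P and reverse-bump: 8 enters row 3 and ejects 7; 7 enters row 2 and ejects 6; 6 enters row 1 and ejects 3. So w(8) = 3. P is now [[1, 2, 6], [4, 7], [5, 8]].
Step i=7: Q has 7 at row 3, column 2; remove 8 from row 3 of P and reverse-bump: 8 enters row 2 and ejects 7; 7 enters row 1 and ejects 6. So w(7) = 6. P is now [[1, 2, 7], [4, 8], [5]].
Step i=6: Q has 6 at row 1, column 3; remove that cell from P, ejecting 7. So w(6) = 7. P is now [[1, 2], [4, 8], [5]].
Step i=5: Q has 5 at row 2, column 2; remove 8 from row 2 of P and reverse-bump: 8 enters row 1 and ejects 2. So w(5) = 2. P is now [[1, 8], [4], [5]].
Step i=4: Q has 4 at row 3, column 1; remove 5 from row 3 of P and reverse-bump: 5 enters row 2 and ejects 4; 4 enters row 1 and ejects 1. So w(4) = 1. P is now [[4, 8], [5]].
Step i=3: Q has 3 at row 1, column 2; remove that cell from P, ejecting 8. So w(3) = 8. P is now [[4], [5]].
Step i=2: Q has 2 at row 2, column 1; remove 5 from row 2 of P and reverse-bump: 5 enters row 1 and ejects 4. So w(2) = 4. P is now [[5]].
Step i=1: Q has 1 at row 1, column 1; remove that cell from P, ejecting 5. So w(1) = 5. P is now [].

So w = 5 4 8 1 2 7 6 3.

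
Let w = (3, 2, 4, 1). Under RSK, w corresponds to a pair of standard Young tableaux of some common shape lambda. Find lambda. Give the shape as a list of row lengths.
[2, 1, 1]

RSK row insertion gives P = [[1, 4], [2], [3]], which has shape [2, 1, 1].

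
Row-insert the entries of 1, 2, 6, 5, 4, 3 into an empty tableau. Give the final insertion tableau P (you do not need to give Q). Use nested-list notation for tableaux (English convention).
After inserting 1: P = [[1]].
After inserting 2: P = [[1, 2]].
After inserting 6: P = [[1, 2, 6]].
After inserting 5: P = [[1, 2, 5], [6]].
After inserting 4: P = [[1, 2, 4], [5], [6]].
After inserting 3: P = [[1, 2, 3], [4], [5], [6]].

So P = [[1, 2, 3], [4], [5], [6]].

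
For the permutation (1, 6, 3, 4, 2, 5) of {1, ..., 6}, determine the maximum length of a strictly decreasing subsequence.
3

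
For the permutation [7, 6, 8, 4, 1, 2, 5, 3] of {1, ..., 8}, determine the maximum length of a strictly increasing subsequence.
3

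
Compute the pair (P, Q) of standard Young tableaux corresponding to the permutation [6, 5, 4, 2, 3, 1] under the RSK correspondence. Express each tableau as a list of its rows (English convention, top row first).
P = [[1, 3], [2], [4], [5], [6]], Q = [[1, 5], [2], [3], [4], [6]]

Insert each entry of the permutation into P by Schensted row insertion, recording in Q the position of each new cell.

Insert 6: appended to row 1. P = [[6]], Q = [[1]].
Insert 5: 5 bumps 6 from row 1; 6 starts row 2. P = [[5], [6]], Q = [[1], [2]].
Insert 4: 4 bumps 5 from row 1; 5 bumps 6 from row 2; 6 starts row 3. P = [[4], [5], [6]], Q = [[1], [2], [3]].
Insert 2: 2 bumps 4 from row 1; 4 bumps 5 from row 2; 5 bumps 6 from row 3; 6 starts row 4. P = [[2], [4], [5], [6]], Q = [[1], [2], [3], [4]].
Insert 3: appended to row 1. P = [[2, 3], [4], [5], [6]], Q = [[1, 5], [2], [3], [4]].
Insert 1: 1 bumps 2 from row 1; 2 bumps 4 from row 2; 4 bumps 5 from row 3; 5 bumps 6 from row 4; 6 starts row 5. P = [[1, 3], [2], [4], [5], [6]], Q = [[1, 5], [2], [3], [4], [6]].

So P = [[1, 3], [2], [4], [5], [6]], Q = [[1, 5], [2], [3], [4], [6]].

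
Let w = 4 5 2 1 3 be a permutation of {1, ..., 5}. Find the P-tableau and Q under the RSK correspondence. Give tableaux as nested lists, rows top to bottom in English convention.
P = [[1, 3], [2, 5], [4]], Q = [[1, 2], [3, 5], [4]]

Insert each entry of the permutation into P by Schensted row insertion, recording in Q the position of each new cell.

After inserting 4: P = [[4]].
After inserting 5: P = [[4, 5]].
After inserting 2: P = [[2, 5], [4]].
After inserting 1: P = [[1, 5], [2], [4]].
After inserting 3: P = [[1, 3], [2, 5], [4]].

So P = [[1, 3], [2, 5], [4]], Q = [[1, 2], [3, 5], [4]].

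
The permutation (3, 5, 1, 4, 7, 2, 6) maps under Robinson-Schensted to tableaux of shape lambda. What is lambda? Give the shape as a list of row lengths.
[3, 3, 1]

Row-insert each entry into an empty tableau.

After inserting 3: P = [[3]].
After inserting 5: P = [[3, 5]].
After inserting 1: P = [[1, 5], [3]].
After inserting 4: P = [[1, 4], [3, 5]].
After inserting 7: P = [[1, 4, 7], [3, 5]].
After inserting 2: P = [[1, 2, 7], [3, 4], [5]].
After inserting 6: P = [[1, 2, 6], [3, 4, 7], [5]].

The final insertion tableau P = [[1, 2, 6], [3, 4, 7], [5]] has shape [3, 3, 1].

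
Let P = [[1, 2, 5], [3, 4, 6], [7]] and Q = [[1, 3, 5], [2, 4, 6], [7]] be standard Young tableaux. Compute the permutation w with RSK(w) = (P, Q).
Reverse the RSK construction: for i from n down to 1, find the cell of Q containing i, remove the entry at that cell from P, and reverse-bump it up through P; the value ejected from row 1 is w(i).

Step i=7: Q has 7 at row 3, column 1; remove 7 from row 3 of P and reverse-bump: 7 enters row 2 and ejects 6; 6 enters row 1 and ejects 5. So w(7) = 5. P is now [[1, 2, 6], [3, 4, 7]].
Step i=6: Q has 6 at row 2, column 3; remove 7 from row 2 of P and reverse-bump: 7 enters row 1 and ejects 6. So w(6) = 6. P is now [[1, 2, 7], [3, 4]].
Step i=5: Q has 5 at row 1, column 3; remove that cell from P, ejecting 7. So w(5) = 7. P is now [[1, 2], [3, 4]].
Step i=4: Q has 4 at row 2, column 2; remove 4 from row 2 of P and reverse-bump: 4 enters row 1 and ejects 2. So w(4) = 2. P is now [[1, 4], [3]].
Step i=3: Q has 3 at row 1, column 2; remove that cell from P, ejecting 4. So w(3) = 4. P is now [[1], [3]].
Step i=2: Q has 2 at row 2, column 1; remove 3 from row 2 of P and reverse-bump: 3 enters row 1 and ejects 1. So w(2) = 1. P is now [[3]].
Step i=1: Q has 1 at row 1, column 1; remove that cell from P, ejecting 3. So w(1) = 3. P is now [].

So w = 3 1 4 2 7 6 5.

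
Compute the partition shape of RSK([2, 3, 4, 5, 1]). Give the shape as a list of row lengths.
Row-insert each entry into an empty tableau.

After inserting 2: P = [[2]].
After inserting 3: P = [[2, 3]].
After inserting 4: P = [[2, 3, 4]].
After inserting 5: P = [[2, 3, 4, 5]].
After inserting 1: P = [[1, 3, 4, 5], [2]].

The final insertion tableau P = [[1, 3, 4, 5], [2]] has shape [4, 1].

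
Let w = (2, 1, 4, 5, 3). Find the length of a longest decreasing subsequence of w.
2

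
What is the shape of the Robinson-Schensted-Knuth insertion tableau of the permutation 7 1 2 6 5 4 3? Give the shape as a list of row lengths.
[3, 1, 1, 1, 1]

Row-insert each entry into an empty tableau.

After inserting 7: P = [[7]].
After inserting 1: P = [[1], [7]].
After inserting 2: P = [[1, 2], [7]].
After inserting 6: P = [[1, 2, 6], [7]].
After inserting 5: P = [[1, 2, 5], [6], [7]].
After inserting 4: P = [[1, 2, 4], [5], [6], [7]].
After inserting 3: P = [[1, 2, 3], [4], [5], [6], [7]].

The final insertion tableau P = [[1, 2, 3], [4], [5], [6], [7]] has shape [3, 1, 1, 1, 1].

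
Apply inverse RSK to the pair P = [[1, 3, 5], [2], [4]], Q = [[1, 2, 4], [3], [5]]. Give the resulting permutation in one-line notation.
2 4 3 5 1

Reverse the RSK construction: for i from n down to 1, find the cell of Q containing i, remove the entry at that cell from P, and reverse-bump it up through P; the value ejected from row 1 is w(i).

Step i=5: Q has 5 at row 3, column 1; remove 4 from row 3 of P and reverse-bump: 4 enters row 2 and ejects 2; 2 enters row 1 and ejects 1. So w(5) = 1. P is now [[2, 3, 5], [4]].
Step i=4: Q has 4 at row 1, column 3; remove that cell from P, ejecting 5. So w(4) = 5. P is now [[2, 3], [4]].
Step i=3: Q has 3 at row 2, column 1; remove 4 from row 2 of P and reverse-bump: 4 enters row 1 and ejects 3. So w(3) = 3. P is now [[2, 4]].
Step i=2: Q has 2 at row 1, column 2; remove that cell from P, ejecting 4. So w(2) = 4. P is now [[2]].
Step i=1: Q has 1 at row 1, column 1; remove that cell from P, ejecting 2. So w(1) = 2. P is now [].

So w = 2 4 3 5 1.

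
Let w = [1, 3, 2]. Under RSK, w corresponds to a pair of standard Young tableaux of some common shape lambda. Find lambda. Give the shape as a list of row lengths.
Row-insert each entry into an empty tableau.

After inserting 1: P = [[1]].
After inserting 3: P = [[1, 3]].
After inserting 2: P = [[1, 2], [3]].

The final insertion tableau P = [[1, 2], [3]] has shape [2, 1].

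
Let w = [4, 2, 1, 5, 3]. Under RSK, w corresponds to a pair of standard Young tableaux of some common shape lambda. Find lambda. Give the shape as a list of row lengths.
Row-insert each entry into an empty tableau.

After inserting 4: P = [[4]].
After inserting 2: P = [[2], [4]].
After inserting 1: P = [[1], [2], [4]].
After inserting 5: P = [[1, 5], [2], [4]].
After inserting 3: P = [[1, 3], [2, 5], [4]].

The final insertion tableau P = [[1, 3], [2, 5], [4]] has shape [2, 2, 1].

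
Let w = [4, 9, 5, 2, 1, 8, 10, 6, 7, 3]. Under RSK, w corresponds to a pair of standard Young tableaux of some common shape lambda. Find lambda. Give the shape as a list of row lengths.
[4, 3, 2, 1]

RSK row insertion gives P = [[1, 3, 6, 7], [2, 5, 10], [4, 8], [9]], which has shape [4, 3, 2, 1].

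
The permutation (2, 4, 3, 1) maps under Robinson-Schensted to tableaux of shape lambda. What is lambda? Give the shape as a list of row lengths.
RSK row insertion gives P = [[1, 3], [2], [4]], which has shape [2, 1, 1].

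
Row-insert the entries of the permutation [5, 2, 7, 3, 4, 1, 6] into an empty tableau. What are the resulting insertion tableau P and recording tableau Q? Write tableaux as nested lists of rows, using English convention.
P = [[1, 3, 4, 6], [2, 7], [5]], Q = [[1, 3, 5, 7], [2, 4], [6]]

Insert each entry of the permutation into P by Schensted row insertion, recording in Q the position of each new cell.

Insert 5: appended to row 1. P = [[5]], Q = [[1]].
Insert 2: 2 bumps 5 from row 1; 5 starts row 2. P = [[2], [5]], Q = [[1], [2]].
Insert 7: appended to row 1. P = [[2, 7], [5]], Q = [[1, 3], [2]].
Insert 3: 3 bumps 7 from row 1; 7 appends to row 2. P = [[2, 3], [5, 7]], Q = [[1, 3], [2, 4]].
Insert 4: appended to row 1. P = [[2, 3, 4], [5, 7]], Q = [[1, 3, 5], [2, 4]].
Insert 1: 1 bumps 2 from row 1; 2 bumps 5 from row 2; 5 starts row 3. P = [[1, 3, 4], [2, 7], [5]], Q = [[1, 3, 5], [2, 4], [6]].
Insert 6: appended to row 1. P = [[1, 3, 4, 6], [2, 7], [5]], Q = [[1, 3, 5, 7], [2, 4], [6]].

So P = [[1, 3, 4, 6], [2, 7], [5]], Q = [[1, 3, 5, 7], [2, 4], [6]].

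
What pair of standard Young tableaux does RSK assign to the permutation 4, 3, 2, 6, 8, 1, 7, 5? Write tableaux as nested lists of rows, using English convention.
Insert each entry of the permutation into P by Schensted row insertion, recording in Q the position of each new cell.

Insert 4: appended to row 1. P = [[4]].
Insert 3: 3 bumps 4 from row 1; 4 starts row 2. P = [[3], [4]].
Insert 2: 2 bumps 3 from row 1; 3 bumps 4 from row 2; 4 starts row 3. P = [[2], [3], [4]].
Insert 6: appended to row 1. P = [[2, 6], [3], [4]].
Insert 8: appended to row 1. P = [[2, 6, 8], [3], [4]].
Insert 1: 1 bumps 2 from row 1; 2 bumps 3 from row 2; 3 bumps 4 from row 3; 4 starts row 4. P = [[1, 6, 8], [2], [3], [4]].
Insert 7: 7 bumps 8 from row 1; 8 appends to row 2. P = [[1, 6, 7], [2, 8], [3], [4]].
Insert 5: 5 bumps 6 from row 1; 6 bumps 8 from row 2; 8 appends to row 3. P = [[1, 5, 7], [2, 6], [3, 8], [4]].

So P = [[1, 5, 7], [2, 6], [3, 8], [4]], Q = [[1, 4, 5], [2, 7], [3, 8], [6]].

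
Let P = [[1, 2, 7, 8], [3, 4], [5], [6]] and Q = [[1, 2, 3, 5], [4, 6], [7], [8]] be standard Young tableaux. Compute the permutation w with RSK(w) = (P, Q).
3 6 7 1 8 5 4 2

Reverse the RSK construction: for i from n down to 1, find the cell of Q containing i, remove the entry at that cell from P, and reverse-bump it up through P; the value ejected from row 1 is w(i).

Step i=8: Q has 8 at row 4, column 1; remove 6 from row 4 of P and reverse-bump: 6 enters row 3 and ejects 5; 5 enters row 2 and ejects 4; 4 enters row 1 and ejects 2. So w(8) = 2. P is now [[1, 4, 7, 8], [3, 5], [6]].
Step i=7: Q has 7 at row 3, column 1; remove 6 from row 3 of P and reverse-bump: 6 enters row 2 and ejects 5; 5 enters row 1 and ejects 4. So w(7) = 4. P is now [[1, 5, 7, 8], [3, 6]].
Step i=6: Q has 6 at row 2, column 2; remove 6 from row 2 of P and reverse-bump: 6 enters row 1 and ejects 5. So w(6) = 5. P is now [[1, 6, 7, 8], [3]].
Step i=5: Q has 5 at row 1, column 4; remove that cell from P, ejecting 8. So w(5) = 8. P is now [[1, 6, 7], [3]].
Step i=4: Q has 4 at row 2, column 1; remove 3 from row 2 of P and reverse-bump: 3 enters row 1 and ejects 1. So w(4) = 1. P is now [[3, 6, 7]].
Step i=3: Q has 3 at row 1, column 3; remove that cell from P, ejecting 7. So w(3) = 7. P is now [[3, 6]].
Step i=2: Q has 2 at row 1, column 2; remove that cell from P, ejecting 6. So w(2) = 6. P is now [[3]].
Step i=1: Q has 1 at row 1, column 1; remove that cell from P, ejecting 3. So w(1) = 3. P is now [].

So w = 3 6 7 1 8 5 4 2.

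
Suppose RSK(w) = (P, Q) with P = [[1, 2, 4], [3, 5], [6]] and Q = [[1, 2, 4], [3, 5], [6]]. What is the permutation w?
1 3 2 6 5 4

Reverse the RSK construction: for i from n down to 1, find the cell of Q containing i, remove the entry at that cell from P, and reverse-bump it up through P; the value ejected from row 1 is w(i).

Step i=6: Q has 6 at row 3, column 1; remove 6 from row 3 of P and reverse-bump: 6 enters row 2 and ejects 5; 5 enters row 1 and ejects 4. So w(6) = 4. P is now [[1, 2, 5], [3, 6]].
Step i=5: Q has 5 at row 2, column 2; remove 6 from row 2 of P and reverse-bump: 6 enters row 1 and ejects 5. So w(5) = 5. P is now [[1, 2, 6], [3]].
Step i=4: Q has 4 at row 1, column 3; remove that cell from P, ejecting 6. So w(4) = 6. P is now [[1, 2], [3]].
Step i=3: Q has 3 at row 2, column 1; remove 3 from row 2 of P and reverse-bump: 3 enters row 1 and ejects 2. So w(3) = 2. P is now [[1, 3]].
Step i=2: Q has 2 at row 1, column 2; remove that cell from P, ejecting 3. So w(2) = 3. P is now [[1]].
Step i=1: Q has 1 at row 1, column 1; remove that cell from P, ejecting 1. So w(1) = 1. P is now [].

So w = 1 3 2 6 5 4.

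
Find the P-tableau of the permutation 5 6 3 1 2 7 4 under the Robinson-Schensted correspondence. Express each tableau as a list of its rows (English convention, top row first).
P = [[1, 2, 4], [3, 6, 7], [5]]

After inserting 5: P = [[5]].
After inserting 6: P = [[5, 6]].
After inserting 3: P = [[3, 6], [5]].
After inserting 1: P = [[1, 6], [3], [5]].
After inserting 2: P = [[1, 2], [3, 6], [5]].
After inserting 7: P = [[1, 2, 7], [3, 6], [5]].
After inserting 4: P = [[1, 2, 4], [3, 6, 7], [5]].

So P = [[1, 2, 4], [3, 6, 7], [5]].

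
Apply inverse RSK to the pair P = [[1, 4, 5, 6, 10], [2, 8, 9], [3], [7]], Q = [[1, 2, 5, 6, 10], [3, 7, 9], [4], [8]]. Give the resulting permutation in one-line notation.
3 7 4 2 8 9 5 1 6 10

Reverse the RSK construction: for i from n down to 1, find the cell of Q containing i, remove the entry at that cell from P, and reverse-bump it up through P; the value ejected from row 1 is w(i).

Step i=10: Q has 10 at row 1, column 5; remove that cell from P, ejecting 10. So w(10) = 10. P is now [[1, 4, 5, 6], [2, 8, 9], [3], [7]].
Step i=9: Q has 9 at row 2, column 3; remove 9 from row 2 of P and reverse-bump: 9 enters row 1 and ejects 6. So w(9) = 6. P is now [[1, 4, 5, 9], [2, 8], [3], [7]].
Step i=8: Q has 8 at row 4, column 1; remove 7 from row 4 of P and reverse-bump: 7 enters row 3 and ejects 3; 3 enters row 2 and ejects 2; 2 enters row 1 and ejects 1. So w(8) = 1. P is now [[2, 4, 5, 9], [3, 8], [7]].
Step i=7: Q has 7 at row 2, column 2; remove 8 from row 2 of P and reverse-bump: 8 enters row 1 and ejects 5. So w(7) = 5. P is now [[2, 4, 8, 9], [3], [7]].
Step i=6: Q has 6 at row 1, column 4; remove that cell from P, ejecting 9. So w(6) = 9. P is now [[2, 4, 8], [3], [7]].
Step i=5: Q has 5 at row 1, column 3; remove that cell from P, ejecting 8. So w(5) = 8. P is now [[2, 4], [3], [7]].
Step i=4: Q has 4 at row 3, column 1; remove 7 from row 3 of P and reverse-bump: 7 enters row 2 and ejects 3; 3 enters row 1 and ejects 2. So w(4) = 2. P is now [[3, 4], [7]].
Step i=3: Q has 3 at row 2, column 1; remove 7 from row 2 of P and reverse-bump: 7 enters row 1 and ejects 4. So w(3) = 4. P is now [[3, 7]].
Step i=2: Q has 2 at row 1, column 2; remove that cell from P, ejecting 7. So w(2) = 7. P is now [[3]].
Step i=1: Q has 1 at row 1, column 1; remove that cell from P, ejecting 3. So w(1) = 3. P is now [].

So w = 3 7 4 2 8 9 5 1 6 10.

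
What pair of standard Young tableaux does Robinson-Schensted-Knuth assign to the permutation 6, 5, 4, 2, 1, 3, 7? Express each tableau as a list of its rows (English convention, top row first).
Insert each entry of the permutation into P by Schensted row insertion, recording in Q the position of each new cell.

Insert 6: appended to row 1. P = [[6]].
Insert 5: 5 bumps 6 from row 1; 6 starts row 2. P = [[5], [6]].
Insert 4: 4 bumps 5 from row 1; 5 bumps 6 from row 2; 6 starts row 3. P = [[4], [5], [6]].
Insert 2: 2 bumps 4 from row 1; 4 bumps 5 from row 2; 5 bumps 6 from row 3; 6 starts row 4. P = [[2], [4], [5], [6]].
Insert 1: 1 bumps 2 from row 1; 2 bumps 4 from row 2; 4 bumps 5 from row 3; 5 bumps 6 from row 4; 6 starts row 5. P = [[1], [2], [4], [5], [6]].
Insert 3: appended to row 1. P = [[1, 3], [2], [4], [5], [6]].
Insert 7: appended to row 1. P = [[1, 3, 7], [2], [4], [5], [6]].

So P = [[1, 3, 7], [2], [4], [5], [6]], Q = [[1, 6, 7], [2], [3], [4], [5]].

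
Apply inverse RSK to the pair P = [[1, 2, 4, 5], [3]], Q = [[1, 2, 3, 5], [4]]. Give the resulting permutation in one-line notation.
Reverse the RSK construction: for i from n down to 1, find the cell of Q containing i, remove the entry at that cell from P, and reverse-bump it up through P; the value ejected from row 1 is w(i).

Step i=5: Q has 5 at row 1, column 4; remove that cell from P, ejecting 5. So w(5) = 5. P is now [[1, 2, 4], [3]].
Step i=4: Q has 4 at row 2, column 1; remove 3 from row 2 of P and reverse-bump: 3 enters row 1 and ejects 2. So w(4) = 2. P is now [[1, 3, 4]].
Step i=3: Q has 3 at row 1, column 3; remove that cell from P, ejecting 4. So w(3) = 4. P is now [[1, 3]].
Step i=2: Q has 2 at row 1, column 2; remove that cell from P, ejecting 3. So w(2) = 3. P is now [[1]].
Step i=1: Q has 1 at row 1, column 1; remove that cell from P, ejecting 1. So w(1) = 1. P is now [].

So w = 1 3 4 2 5.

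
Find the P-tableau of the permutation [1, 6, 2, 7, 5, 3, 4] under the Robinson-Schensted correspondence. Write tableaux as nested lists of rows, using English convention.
Insert 1: appended to row 1. P = [[1]].
Insert 6: appended to row 1. P = [[1, 6]].
Insert 2: 2 bumps 6 from row 1; 6 starts row 2. P = [[1, 2], [6]].
Insert 7: appended to row 1. P = [[1, 2, 7], [6]].
Insert 5: 5 bumps 7 from row 1; 7 appends to row 2. P = [[1, 2, 5], [6, 7]].
Insert 3: 3 bumps 5 from row 1; 5 bumps 6 from row 2; 6 starts row 3. P = [[1, 2, 3], [5, 7], [6]].
Insert 4: appended to row 1. P = [[1, 2, 3, 4], [5, 7], [6]].

So P = [[1, 2, 3, 4], [5, 7], [6]].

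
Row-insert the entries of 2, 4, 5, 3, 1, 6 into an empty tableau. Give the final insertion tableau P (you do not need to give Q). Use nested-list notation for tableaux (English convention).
Insert 2: appended to row 1. P = [[2]].
Insert 4: appended to row 1. P = [[2, 4]].
Insert 5: appended to row 1. P = [[2, 4, 5]].
Insert 3: 3 bumps 4 from row 1; 4 starts row 2. P = [[2, 3, 5], [4]].
Insert 1: 1 bumps 2 from row 1; 2 bumps 4 from row 2; 4 starts row 3. P = [[1, 3, 5], [2], [4]].
Insert 6: appended to row 1. P = [[1, 3, 5, 6], [2], [4]].

So P = [[1, 3, 5, 6], [2], [4]].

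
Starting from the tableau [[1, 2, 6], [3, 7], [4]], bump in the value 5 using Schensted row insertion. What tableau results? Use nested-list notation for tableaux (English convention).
[[1, 2, 5], [3, 6], [4, 7]]

In row 1, 5 replaces 6 (the leftmost entry greater than 5); 6 is bumped to row 2. In row 2, 6 replaces 7 (the leftmost entry greater than 6); 7 is bumped to row 3. 7 is appended to row 3. The new tableau is [[1, 2, 5], [3, 6], [4, 7]].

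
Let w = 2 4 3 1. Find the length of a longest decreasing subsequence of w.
3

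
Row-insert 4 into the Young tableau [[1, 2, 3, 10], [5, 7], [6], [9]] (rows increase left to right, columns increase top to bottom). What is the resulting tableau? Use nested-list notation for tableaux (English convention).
[[1, 2, 3, 4], [5, 7, 10], [6], [9]]

In row 1, 4 replaces 10 (the leftmost entry greater than 4); 10 is bumped to row 2. 10 is appended to row 2. The new tableau is [[1, 2, 3, 4], [5, 7, 10], [6], [9]].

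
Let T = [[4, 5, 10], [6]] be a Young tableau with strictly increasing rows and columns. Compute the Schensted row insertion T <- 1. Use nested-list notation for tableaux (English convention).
[[1, 5, 10], [4], [6]]

In row 1, 1 replaces 4 (the leftmost entry greater than 1); 4 is bumped to row 2. In row 2, 4 replaces 6 (the leftmost entry greater than 4); 6 is bumped to row 3. 6 starts a new row 3. The new tableau is [[1, 5, 10], [4], [6]].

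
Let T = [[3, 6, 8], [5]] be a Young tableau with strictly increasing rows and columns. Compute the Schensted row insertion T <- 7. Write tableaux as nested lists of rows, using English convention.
[[3, 6, 7], [5, 8]]

In row 1, 7 replaces 8 (the leftmost entry greater than 7); 8 is bumped to row 2. 8 is appended to row 2. The new tableau is [[3, 6, 7], [5, 8]].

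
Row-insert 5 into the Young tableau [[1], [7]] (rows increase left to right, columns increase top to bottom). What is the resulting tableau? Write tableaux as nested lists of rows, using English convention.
[[1, 5], [7]]

5 is larger than every entry of row 1, so it is appended to row 1. The new tableau is [[1, 5], [7]].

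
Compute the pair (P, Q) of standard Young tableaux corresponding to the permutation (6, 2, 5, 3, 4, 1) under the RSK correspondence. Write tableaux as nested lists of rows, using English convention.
Insert each entry of the permutation into P by Schensted row insertion, recording in Q the position of each new cell.

Insert 6: appended to row 1. P = [[6]].
Insert 2: 2 bumps 6 from row 1; 6 starts row 2. P = [[2], [6]].
Insert 5: appended to row 1. P = [[2, 5], [6]].
Insert 3: 3 bumps 5 from row 1; 5 bumps 6 from row 2; 6 starts row 3. P = [[2, 3], [5], [6]].
Insert 4: appended to row 1. P = [[2, 3, 4], [5], [6]].
Insert 1: 1 bumps 2 from row 1; 2 bumps 5 from row 2; 5 bumps 6 from row 3; 6 starts row 4. P = [[1, 3, 4], [2], [5], [6]].

So P = [[1, 3, 4], [2], [5], [6]], Q = [[1, 3, 5], [2], [4], [6]].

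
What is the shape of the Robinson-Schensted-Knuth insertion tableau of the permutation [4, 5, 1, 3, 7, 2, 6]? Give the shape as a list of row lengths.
Row-insert each entry into an empty tableau.

After inserting 4: P = [[4]].
After inserting 5: P = [[4, 5]].
After inserting 1: P = [[1, 5], [4]].
After inserting 3: P = [[1, 3], [4, 5]].
After inserting 7: P = [[1, 3, 7], [4, 5]].
After inserting 2: P = [[1, 2, 7], [3, 5], [4]].
After inserting 6: P = [[1, 2, 6], [3, 5, 7], [4]].

The final insertion tableau P = [[1, 2, 6], [3, 5, 7], [4]] has shape [3, 3, 1].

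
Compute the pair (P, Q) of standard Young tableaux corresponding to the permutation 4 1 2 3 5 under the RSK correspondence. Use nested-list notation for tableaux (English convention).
Insert each entry of the permutation into P by Schensted row insertion, recording in Q the position of each new cell.

After inserting 4: P = [[4]].
After inserting 1: P = [[1], [4]].
After inserting 2: P = [[1, 2], [4]].
After inserting 3: P = [[1, 2, 3], [4]].
After inserting 5: P = [[1, 2, 3, 5], [4]].

So P = [[1, 2, 3, 5], [4]], Q = [[1, 3, 4, 5], [2]].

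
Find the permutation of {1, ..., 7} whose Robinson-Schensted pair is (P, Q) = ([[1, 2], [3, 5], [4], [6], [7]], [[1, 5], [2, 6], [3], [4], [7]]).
Reverse the RSK construction: for i from n down to 1, find the cell of Q containing i, remove the entry at that cell from P, and reverse-bump it up through P; the value ejected from row 1 is w(i).

Step i=7: Q has 7 at row 5, column 1; remove 7 from row 5 of P and reverse-bump: 7 enters row 4 and ejects 6; 6 enters row 3 and ejects 4; 4 enters row 2 and ejects 3; 3 enters row 1 and ejects 2. So w(7) = 2. P is now [[1, 3], [4, 5], [6], [7]].
Step i=6: Q has 6 at row 2, column 2; remove 5 from row 2 of P and reverse-bump: 5 enters row 1 and ejects 3. So w(6) = 3. P is now [[1, 5], [4], [6], [7]].
Step i=5: Q has 5 at row 1, column 2; remove that cell from P, ejecting 5. So w(5) = 5. P is now [[1], [4], [6], [7]].
Step i=4: Q has 4 at row 4, column 1; remove 7 from row 4 of P and reverse-bump: 7 enters row 3 and ejects 6; 6 enters row 2 and ejects 4; 4 enters row 1 and ejects 1. So w(4) = 1. P is now [[4], [6], [7]].
Step i=3: Q has 3 at row 3, column 1; remove 7 from row 3 of P and reverse-bump: 7 enters row 2 and ejects 6; 6 enters row 1 and ejects 4. So w(3) = 4. P is now [[6], [7]].
Step i=2: Q has 2 at row 2, column 1; remove 7 from row 2 of P and reverse-bump: 7 enters row 1 and ejects 6. So w(2) = 6. P is now [[7]].
Step i=1: Q has 1 at row 1, column 1; remove that cell from P, ejecting 7. So w(1) = 7. P is now [].

So w = 7 6 4 1 5 3 2.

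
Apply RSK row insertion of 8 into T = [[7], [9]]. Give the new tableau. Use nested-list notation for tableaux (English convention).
[[7, 8], [9]]

8 is larger than every entry of row 1, so it is appended to row 1. The new tableau is [[7, 8], [9]].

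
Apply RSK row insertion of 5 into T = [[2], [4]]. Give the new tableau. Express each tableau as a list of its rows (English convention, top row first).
5 is larger than every entry of row 1, so it is appended to row 1. The new tableau is [[2, 5], [4]].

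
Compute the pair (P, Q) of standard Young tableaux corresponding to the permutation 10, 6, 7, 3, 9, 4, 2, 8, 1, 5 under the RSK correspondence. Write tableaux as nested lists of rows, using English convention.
Insert each entry of the permutation into P by Schensted row insertion, recording in Q the position of each new cell.

After inserting 10: P = [[10]].
After inserting 6: P = [[6], [10]].
After inserting 7: P = [[6, 7], [10]].
After inserting 3: P = [[3, 7], [6], [10]].
After inserting 9: P = [[3, 7, 9], [6], [10]].
After inserting 4: P = [[3, 4, 9], [6, 7], [10]].
After inserting 2: P = [[2, 4, 9], [3, 7], [6], [10]].
After inserting 8: P = [[2, 4, 8], [3, 7, 9], [6], [10]].
After inserting 1: P = [[1, 4, 8], [2, 7, 9], [3], [6], [10]].
After inserting 5: P = [[1, 4, 5], [2, 7, 8], [3, 9], [6], [10]].

So P = [[1, 4, 5], [2, 7, 8], [3, 9], [6], [10]], Q = [[1, 3, 5], [2, 6, 8], [4, 10], [7], [9]].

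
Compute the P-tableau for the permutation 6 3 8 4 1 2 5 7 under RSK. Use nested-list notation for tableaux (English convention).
P = [[1, 2, 5, 7], [3, 4], [6, 8]]

Insert 6: appended to row 1. P = [[6]].
Insert 3: 3 bumps 6 from row 1; 6 starts row 2. P = [[3], [6]].
Insert 8: appended to row 1. P = [[3, 8], [6]].
Insert 4: 4 bumps 8 from row 1; 8 appends to row 2. P = [[3, 4], [6, 8]].
Insert 1: 1 bumps 3 from row 1; 3 bumps 6 from row 2; 6 starts row 3. P = [[1, 4], [3, 8], [6]].
Insert 2: 2 bumps 4 from row 1; 4 bumps 8 from row 2; 8 appends to row 3. P = [[1, 2], [3, 4], [6, 8]].
Insert 5: appended to row 1. P = [[1, 2, 5], [3, 4], [6, 8]].
Insert 7: appended to row 1. P = [[1, 2, 5, 7], [3, 4], [6, 8]].

So P = [[1, 2, 5, 7], [3, 4], [6, 8]].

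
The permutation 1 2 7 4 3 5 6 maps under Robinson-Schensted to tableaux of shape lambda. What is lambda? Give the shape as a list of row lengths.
[5, 1, 1]

Row-insert each entry into an empty tableau.

After inserting 1: P = [[1]].
After inserting 2: P = [[1, 2]].
After inserting 7: P = [[1, 2, 7]].
After inserting 4: P = [[1, 2, 4], [7]].
After inserting 3: P = [[1, 2, 3], [4], [7]].
After inserting 5: P = [[1, 2, 3, 5], [4], [7]].
After inserting 6: P = [[1, 2, 3, 5, 6], [4], [7]].

The final insertion tableau P = [[1, 2, 3, 5, 6], [4], [7]] has shape [5, 1, 1].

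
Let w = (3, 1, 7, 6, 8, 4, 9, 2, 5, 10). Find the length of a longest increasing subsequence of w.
5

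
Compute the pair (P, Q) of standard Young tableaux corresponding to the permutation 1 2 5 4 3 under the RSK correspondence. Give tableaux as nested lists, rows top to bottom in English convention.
Insert each entry of the permutation into P by Schensted row insertion, recording in Q the position of each new cell.

After inserting 1: P = [[1]].
After inserting 2: P = [[1, 2]].
After inserting 5: P = [[1, 2, 5]].
After inserting 4: P = [[1, 2, 4], [5]].
After inserting 3: P = [[1, 2, 3], [4], [5]].

So P = [[1, 2, 3], [4], [5]], Q = [[1, 2, 3], [4], [5]].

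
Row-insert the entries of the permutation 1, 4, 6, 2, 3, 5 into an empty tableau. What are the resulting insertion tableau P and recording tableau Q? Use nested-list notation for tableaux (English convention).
P = [[1, 2, 3, 5], [4, 6]], Q = [[1, 2, 3, 6], [4, 5]]

Insert each entry of the permutation into P by Schensted row insertion, recording in Q the position of each new cell.

Insert 1: appended to row 1. P = [[1]], Q = [[1]].
Insert 4: appended to row 1. P = [[1, 4]], Q = [[1, 2]].
Insert 6: appended to row 1. P = [[1, 4, 6]], Q = [[1, 2, 3]].
Insert 2: 2 bumps 4 from row 1; 4 starts row 2. P = [[1, 2, 6], [4]], Q = [[1, 2, 3], [4]].
Insert 3: 3 bumps 6 from row 1; 6 appends to row 2. P = [[1, 2, 3], [4, 6]], Q = [[1, 2, 3], [4, 5]].
Insert 5: appended to row 1. P = [[1, 2, 3, 5], [4, 6]], Q = [[1, 2, 3, 6], [4, 5]].

So P = [[1, 2, 3, 5], [4, 6]], Q = [[1, 2, 3, 6], [4, 5]].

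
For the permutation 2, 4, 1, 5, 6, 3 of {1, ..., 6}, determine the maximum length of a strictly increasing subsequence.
4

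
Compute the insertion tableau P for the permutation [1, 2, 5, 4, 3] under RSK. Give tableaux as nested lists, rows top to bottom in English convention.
Insert 1: appended to row 1. P = [[1]].
Insert 2: appended to row 1. P = [[1, 2]].
Insert 5: appended to row 1. P = [[1, 2, 5]].
Insert 4: 4 bumps 5 from row 1; 5 starts row 2. P = [[1, 2, 4], [5]].
Insert 3: 3 bumps 4 from row 1; 4 bumps 5 from row 2; 5 starts row 3. P = [[1, 2, 3], [4], [5]].

So P = [[1, 2, 3], [4], [5]].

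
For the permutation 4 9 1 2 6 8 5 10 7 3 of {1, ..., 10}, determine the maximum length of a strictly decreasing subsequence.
4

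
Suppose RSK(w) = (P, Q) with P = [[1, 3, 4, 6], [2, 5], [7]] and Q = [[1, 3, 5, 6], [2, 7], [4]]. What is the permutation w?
Reverse the RSK construction: for i from n down to 1, find the cell of Q containing i, remove the entry at that cell from P, and reverse-bump it up through P; the value ejected from row 1 is w(i).

Step i=7: Q has 7 at row 2, column 2; remove 5 from row 2 of P and reverse-bump: 5 enters row 1 and ejects 4. So w(7) = 4. P is now [[1, 3, 5, 6], [2], [7]].
Step i=6: Q has 6 at row 1, column 4; remove that cell from P, ejecting 6. So w(6) = 6. P is now [[1, 3, 5], [2], [7]].
Step i=5: Q has 5 at row 1, column 3; remove that cell from P, ejecting 5. So w(5) = 5. P is now [[1, 3], [2], [7]].
Step i=4: Q has 4 at row 3, column 1; remove 7 from row 3 of P and reverse-bump: 7 enters row 2 and ejects 2; 2 enters row 1 and ejects 1. So w(4) = 1. P is now [[2, 3], [7]].
Step i=3: Q has 3 at row 1, column 2; remove that cell from P, ejecting 3. So w(3) = 3. P is now [[2], [7]].
Step i=2: Q has 2 at row 2, column 1; remove 7 from row 2 of P and reverse-bump: 7 enters row 1 and ejects 2. So w(2) = 2. P is now [[7]].
Step i=1: Q has 1 at row 1, column 1; remove that cell from P, ejecting 7. So w(1) = 7. P is now [].

So w = 7 2 3 1 5 6 4.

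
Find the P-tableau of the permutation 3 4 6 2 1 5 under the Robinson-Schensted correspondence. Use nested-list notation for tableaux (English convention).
Insert 3: appended to row 1. P = [[3]].
Insert 4: appended to row 1. P = [[3, 4]].
Insert 6: appended to row 1. P = [[3, 4, 6]].
Insert 2: 2 bumps 3 from row 1; 3 starts row 2. P = [[2, 4, 6], [3]].
Insert 1: 1 bumps 2 from row 1; 2 bumps 3 from row 2; 3 starts row 3. P = [[1, 4, 6], [2], [3]].
Insert 5: 5 bumps 6 from row 1; 6 appends to row 2. P = [[1, 4, 5], [2, 6], [3]].

So P = [[1, 4, 5], [2, 6], [3]].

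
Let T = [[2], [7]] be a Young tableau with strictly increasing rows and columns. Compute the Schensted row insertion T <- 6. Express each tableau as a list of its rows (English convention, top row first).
[[2, 6], [7]]

6 is larger than every entry of row 1, so it is appended to row 1. The new tableau is [[2, 6], [7]].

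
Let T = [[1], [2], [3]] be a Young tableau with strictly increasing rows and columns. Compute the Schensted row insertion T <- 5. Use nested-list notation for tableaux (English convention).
5 is larger than every entry of row 1, so it is appended to row 1. The new tableau is [[1, 5], [2], [3]].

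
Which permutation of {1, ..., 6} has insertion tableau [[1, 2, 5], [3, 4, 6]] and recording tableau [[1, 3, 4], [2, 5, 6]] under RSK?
Reverse the RSK construction: for i from n down to 1, find the cell of Q containing i, remove the entry at that cell from P, and reverse-bump it up through P; the value ejected from row 1 is w(i).

Step i=6: Q has 6 at row 2, column 3; remove 6 from row 2 of P and reverse-bump: 6 enters row 1 and ejects 5. So w(6) = 5. P is now [[1, 2, 6], [3, 4]].
Step i=5: Q has 5 at row 2, column 2; remove 4 from row 2 of P and reverse-bump: 4 enters row 1 and ejects 2. So w(5) = 2. P is now [[1, 4, 6], [3]].
Step i=4: Q has 4 at row 1, column 3; remove that cell from P, ejecting 6. So w(4) = 6. P is now [[1, 4], [3]].
Step i=3: Q has 3 at row 1, column 2; remove that cell from P, ejecting 4. So w(3) = 4. P is now [[1], [3]].
Step i=2: Q has 2 at row 2, column 1; remove 3 from row 2 of P and reverse-bump: 3 enters row 1 and ejects 1. So w(2) = 1. P is now [[3]].
Step i=1: Q has 1 at row 1, column 1; remove that cell from P, ejecting 3. So w(1) = 3. P is now [].

So w = 3 1 4 6 2 5.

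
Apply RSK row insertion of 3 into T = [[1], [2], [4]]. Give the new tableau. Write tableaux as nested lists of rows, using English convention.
[[1, 3], [2], [4]]

3 is larger than every entry of row 1, so it is appended to row 1. The new tableau is [[1, 3], [2], [4]].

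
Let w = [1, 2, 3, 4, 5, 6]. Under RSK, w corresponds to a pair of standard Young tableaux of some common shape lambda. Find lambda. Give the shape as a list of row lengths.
[6]

RSK row insertion gives P = [[1, 2, 3, 4, 5, 6]], which has shape [6].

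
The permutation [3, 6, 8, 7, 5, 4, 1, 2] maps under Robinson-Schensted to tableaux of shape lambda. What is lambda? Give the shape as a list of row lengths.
[3, 2, 1, 1, 1]

RSK row insertion gives P = [[1, 2, 7], [3, 4], [5], [6], [8]], which has shape [3, 2, 1, 1, 1].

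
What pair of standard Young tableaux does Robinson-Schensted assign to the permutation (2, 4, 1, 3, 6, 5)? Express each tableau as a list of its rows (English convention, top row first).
Insert each entry of the permutation into P by Schensted row insertion, recording in Q the position of each new cell.

Insert 2: appended to row 1. P = [[2]].
Insert 4: appended to row 1. P = [[2, 4]].
Insert 1: 1 bumps 2 from row 1; 2 starts row 2. P = [[1, 4], [2]].
Insert 3: 3 bumps 4 from row 1; 4 appends to row 2. P = [[1, 3], [2, 4]].
Insert 6: appended to row 1. P = [[1, 3, 6], [2, 4]].
Insert 5: 5 bumps 6 from row 1; 6 appends to row 2. P = [[1, 3, 5], [2, 4, 6]].

So P = [[1, 3, 5], [2, 4, 6]], Q = [[1, 2, 5], [3, 4, 6]].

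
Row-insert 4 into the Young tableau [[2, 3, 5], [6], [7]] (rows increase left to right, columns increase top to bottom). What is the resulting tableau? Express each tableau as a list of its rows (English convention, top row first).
[[2, 3, 4], [5], [6], [7]]

In row 1, 4 replaces 5 (the leftmost entry greater than 4); 5 is bumped to row 2. In row 2, 5 replaces 6 (the leftmost entry greater than 5); 6 is bumped to row 3. In row 3, 6 replaces 7 (the leftmost entry greater than 6); 7 is bumped to row 4. 7 starts a new row 4. The new tableau is [[2, 3, 4], [5], [6], [7]].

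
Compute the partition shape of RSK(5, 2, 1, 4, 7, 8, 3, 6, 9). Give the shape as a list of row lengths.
Row-insert each entry into an empty tableau.

After inserting 5: P = [[5]].
After inserting 2: P = [[2], [5]].
After inserting 1: P = [[1], [2], [5]].
After inserting 4: P = [[1, 4], [2], [5]].
After inserting 7: P = [[1, 4, 7], [2], [5]].
After inserting 8: P = [[1, 4, 7, 8], [2], [5]].
After inserting 3: P = [[1, 3, 7, 8], [2, 4], [5]].
After inserting 6: P = [[1, 3, 6, 8], [2, 4, 7], [5]].
After inserting 9: P = [[1, 3, 6, 8, 9], [2, 4, 7], [5]].

The final insertion tableau P = [[1, 3, 6, 8, 9], [2, 4, 7], [5]] has shape [5, 3, 1].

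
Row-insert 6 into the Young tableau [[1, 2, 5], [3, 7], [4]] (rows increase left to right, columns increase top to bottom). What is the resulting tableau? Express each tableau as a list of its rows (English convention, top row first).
6 is larger than every entry of row 1, so it is appended to row 1. The new tableau is [[1, 2, 5, 6], [3, 7], [4]].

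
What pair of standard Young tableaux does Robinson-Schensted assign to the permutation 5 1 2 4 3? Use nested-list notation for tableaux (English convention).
P = [[1, 2, 3], [4], [5]], Q = [[1, 3, 4], [2], [5]]

Insert each entry of the permutation into P by Schensted row insertion, recording in Q the position of each new cell.

Insert 5: appended to row 1. P = [[5]], Q = [[1]].
Insert 1: 1 bumps 5 from row 1; 5 starts row 2. P = [[1], [5]], Q = [[1], [2]].
Insert 2: appended to row 1. P = [[1, 2], [5]], Q = [[1, 3], [2]].
Insert 4: appended to row 1. P = [[1, 2, 4], [5]], Q = [[1, 3, 4], [2]].
Insert 3: 3 bumps 4 from row 1; 4 bumps 5 from row 2; 5 starts row 3. P = [[1, 2, 3], [4], [5]], Q = [[1, 3, 4], [2], [5]].

So P = [[1, 2, 3], [4], [5]], Q = [[1, 3, 4], [2], [5]].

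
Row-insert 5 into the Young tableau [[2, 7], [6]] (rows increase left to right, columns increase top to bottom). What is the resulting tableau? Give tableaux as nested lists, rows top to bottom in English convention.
[[2, 5], [6, 7]]

In row 1, 5 replaces 7 (the leftmost entry greater than 5); 7 is bumped to row 2. 7 is appended to row 2. The new tableau is [[2, 5], [6, 7]].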